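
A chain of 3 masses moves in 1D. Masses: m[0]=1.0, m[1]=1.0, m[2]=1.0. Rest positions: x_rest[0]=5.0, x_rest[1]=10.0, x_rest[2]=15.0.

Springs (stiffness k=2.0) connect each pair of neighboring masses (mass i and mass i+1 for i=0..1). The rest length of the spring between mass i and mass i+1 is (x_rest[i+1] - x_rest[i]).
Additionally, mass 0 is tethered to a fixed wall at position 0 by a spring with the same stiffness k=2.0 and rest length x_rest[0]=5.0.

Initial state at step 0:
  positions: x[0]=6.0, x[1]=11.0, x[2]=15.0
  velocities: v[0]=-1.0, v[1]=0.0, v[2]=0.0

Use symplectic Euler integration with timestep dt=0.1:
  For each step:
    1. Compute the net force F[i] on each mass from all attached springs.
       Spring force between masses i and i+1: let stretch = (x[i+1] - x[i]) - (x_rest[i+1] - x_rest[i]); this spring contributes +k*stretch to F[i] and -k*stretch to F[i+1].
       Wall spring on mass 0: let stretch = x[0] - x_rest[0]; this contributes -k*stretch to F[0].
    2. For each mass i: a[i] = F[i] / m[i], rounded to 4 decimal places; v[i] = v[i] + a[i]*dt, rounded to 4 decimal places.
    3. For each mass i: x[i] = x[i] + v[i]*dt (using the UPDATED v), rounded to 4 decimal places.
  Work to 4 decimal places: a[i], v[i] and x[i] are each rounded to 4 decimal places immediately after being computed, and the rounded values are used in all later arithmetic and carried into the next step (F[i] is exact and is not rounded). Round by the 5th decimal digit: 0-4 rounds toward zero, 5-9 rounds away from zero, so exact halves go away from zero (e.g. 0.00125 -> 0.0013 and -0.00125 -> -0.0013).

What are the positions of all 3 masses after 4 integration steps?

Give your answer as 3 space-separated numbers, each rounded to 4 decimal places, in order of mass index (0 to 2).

Step 0: x=[6.0000 11.0000 15.0000] v=[-1.0000 0.0000 0.0000]
Step 1: x=[5.8800 10.9800 15.0200] v=[-1.2000 -0.2000 0.2000]
Step 2: x=[5.7444 10.9388 15.0592] v=[-1.3560 -0.4120 0.3920]
Step 3: x=[5.5978 10.8761 15.1160] v=[-1.4660 -0.6268 0.5679]
Step 4: x=[5.4448 10.7927 15.1880] v=[-1.5299 -0.8345 0.7199]

Answer: 5.4448 10.7927 15.1880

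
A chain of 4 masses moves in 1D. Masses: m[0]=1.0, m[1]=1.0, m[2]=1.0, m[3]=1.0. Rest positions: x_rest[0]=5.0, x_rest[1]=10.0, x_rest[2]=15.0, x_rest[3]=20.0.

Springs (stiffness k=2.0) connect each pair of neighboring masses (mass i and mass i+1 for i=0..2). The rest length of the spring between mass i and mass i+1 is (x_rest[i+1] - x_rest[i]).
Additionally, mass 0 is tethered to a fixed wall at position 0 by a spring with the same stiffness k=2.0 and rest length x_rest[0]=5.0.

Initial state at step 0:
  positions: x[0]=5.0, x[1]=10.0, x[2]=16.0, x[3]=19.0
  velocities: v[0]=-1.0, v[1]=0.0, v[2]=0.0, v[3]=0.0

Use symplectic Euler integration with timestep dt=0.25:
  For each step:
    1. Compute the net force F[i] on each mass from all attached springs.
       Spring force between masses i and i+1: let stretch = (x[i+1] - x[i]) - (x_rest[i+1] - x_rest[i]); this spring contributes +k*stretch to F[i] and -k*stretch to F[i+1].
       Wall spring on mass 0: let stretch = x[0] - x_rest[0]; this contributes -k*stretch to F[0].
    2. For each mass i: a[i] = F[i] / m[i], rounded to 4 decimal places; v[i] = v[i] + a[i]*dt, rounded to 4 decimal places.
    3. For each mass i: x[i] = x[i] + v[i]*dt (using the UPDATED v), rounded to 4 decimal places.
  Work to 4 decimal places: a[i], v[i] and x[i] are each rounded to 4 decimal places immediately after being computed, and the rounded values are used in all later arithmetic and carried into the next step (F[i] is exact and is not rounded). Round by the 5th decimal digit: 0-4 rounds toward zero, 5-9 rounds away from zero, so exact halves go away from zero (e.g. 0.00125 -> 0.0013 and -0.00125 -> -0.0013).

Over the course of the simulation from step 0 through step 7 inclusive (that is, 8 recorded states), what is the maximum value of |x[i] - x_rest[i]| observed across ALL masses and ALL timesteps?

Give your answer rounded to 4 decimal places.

Step 0: x=[5.0000 10.0000 16.0000 19.0000] v=[-1.0000 0.0000 0.0000 0.0000]
Step 1: x=[4.7500 10.1250 15.6250 19.2500] v=[-1.0000 0.5000 -1.5000 1.0000]
Step 2: x=[4.5781 10.2656 15.0156 19.6719] v=[-0.6875 0.5625 -2.4375 1.6875]
Step 3: x=[4.5449 10.2891 14.3945 20.1368] v=[-0.1328 0.0938 -2.4844 1.8594]
Step 4: x=[4.6616 10.1077 13.9780 20.5089] v=[0.4669 -0.7256 -1.6660 1.4883]
Step 5: x=[4.8764 9.7293 13.8941 20.6896] v=[0.8592 -1.5135 -0.3357 0.7229]
Step 6: x=[5.0883 9.2649 14.1390 20.6459] v=[0.8475 -1.8576 0.9797 -0.1749]
Step 7: x=[5.1862 8.8877 14.5880 20.4138] v=[0.3917 -1.5089 1.7961 -0.9284]
Max displacement = 1.1123

Answer: 1.1123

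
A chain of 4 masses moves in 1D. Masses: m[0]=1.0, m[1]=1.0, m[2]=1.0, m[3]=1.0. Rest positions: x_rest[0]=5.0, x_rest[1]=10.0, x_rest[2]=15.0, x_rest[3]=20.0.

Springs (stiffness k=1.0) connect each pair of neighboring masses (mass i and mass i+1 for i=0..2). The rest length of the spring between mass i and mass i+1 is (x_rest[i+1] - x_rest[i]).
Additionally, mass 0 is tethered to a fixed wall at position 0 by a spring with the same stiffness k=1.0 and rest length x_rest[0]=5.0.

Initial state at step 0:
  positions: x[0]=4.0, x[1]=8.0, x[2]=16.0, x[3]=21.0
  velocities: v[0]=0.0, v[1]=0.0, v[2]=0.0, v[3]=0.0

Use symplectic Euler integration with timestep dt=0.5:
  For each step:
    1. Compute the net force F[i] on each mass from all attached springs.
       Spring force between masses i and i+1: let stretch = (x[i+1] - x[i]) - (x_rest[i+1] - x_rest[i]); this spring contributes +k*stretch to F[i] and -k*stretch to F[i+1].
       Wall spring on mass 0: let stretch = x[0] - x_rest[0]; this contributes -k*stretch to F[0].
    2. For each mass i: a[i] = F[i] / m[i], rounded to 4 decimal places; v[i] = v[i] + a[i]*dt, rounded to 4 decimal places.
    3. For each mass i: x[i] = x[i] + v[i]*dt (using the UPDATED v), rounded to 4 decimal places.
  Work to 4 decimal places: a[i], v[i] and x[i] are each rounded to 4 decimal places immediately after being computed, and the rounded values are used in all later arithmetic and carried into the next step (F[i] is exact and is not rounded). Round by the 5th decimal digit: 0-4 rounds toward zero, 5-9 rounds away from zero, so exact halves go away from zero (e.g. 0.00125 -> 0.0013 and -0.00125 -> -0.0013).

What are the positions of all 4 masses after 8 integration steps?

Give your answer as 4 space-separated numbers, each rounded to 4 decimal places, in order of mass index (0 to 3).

Step 0: x=[4.0000 8.0000 16.0000 21.0000] v=[0.0000 0.0000 0.0000 0.0000]
Step 1: x=[4.0000 9.0000 15.2500 21.0000] v=[0.0000 2.0000 -1.5000 0.0000]
Step 2: x=[4.2500 10.3125 14.3750 20.8125] v=[0.5000 2.6250 -1.7500 -0.3750]
Step 3: x=[4.9532 11.1250 14.0938 20.2656] v=[1.4063 1.6250 -0.5625 -1.0938]
Step 4: x=[5.9610 11.1368 14.6133 19.4258] v=[2.0156 0.0235 1.0390 -1.6797]
Step 5: x=[6.7725 10.7237 15.4668 18.6328] v=[1.6230 -0.8262 1.7070 -1.5860]
Step 6: x=[6.8787 10.5086 15.9261 18.2983] v=[0.2124 -0.4303 0.9185 -0.6690]
Step 7: x=[6.1727 10.7404 15.6240 18.6208] v=[-1.4120 0.4635 -0.6042 0.6449]
Step 8: x=[5.0655 11.0512 14.8502 19.4441] v=[-2.2145 0.6215 -1.5476 1.6465]

Answer: 5.0655 11.0512 14.8502 19.4441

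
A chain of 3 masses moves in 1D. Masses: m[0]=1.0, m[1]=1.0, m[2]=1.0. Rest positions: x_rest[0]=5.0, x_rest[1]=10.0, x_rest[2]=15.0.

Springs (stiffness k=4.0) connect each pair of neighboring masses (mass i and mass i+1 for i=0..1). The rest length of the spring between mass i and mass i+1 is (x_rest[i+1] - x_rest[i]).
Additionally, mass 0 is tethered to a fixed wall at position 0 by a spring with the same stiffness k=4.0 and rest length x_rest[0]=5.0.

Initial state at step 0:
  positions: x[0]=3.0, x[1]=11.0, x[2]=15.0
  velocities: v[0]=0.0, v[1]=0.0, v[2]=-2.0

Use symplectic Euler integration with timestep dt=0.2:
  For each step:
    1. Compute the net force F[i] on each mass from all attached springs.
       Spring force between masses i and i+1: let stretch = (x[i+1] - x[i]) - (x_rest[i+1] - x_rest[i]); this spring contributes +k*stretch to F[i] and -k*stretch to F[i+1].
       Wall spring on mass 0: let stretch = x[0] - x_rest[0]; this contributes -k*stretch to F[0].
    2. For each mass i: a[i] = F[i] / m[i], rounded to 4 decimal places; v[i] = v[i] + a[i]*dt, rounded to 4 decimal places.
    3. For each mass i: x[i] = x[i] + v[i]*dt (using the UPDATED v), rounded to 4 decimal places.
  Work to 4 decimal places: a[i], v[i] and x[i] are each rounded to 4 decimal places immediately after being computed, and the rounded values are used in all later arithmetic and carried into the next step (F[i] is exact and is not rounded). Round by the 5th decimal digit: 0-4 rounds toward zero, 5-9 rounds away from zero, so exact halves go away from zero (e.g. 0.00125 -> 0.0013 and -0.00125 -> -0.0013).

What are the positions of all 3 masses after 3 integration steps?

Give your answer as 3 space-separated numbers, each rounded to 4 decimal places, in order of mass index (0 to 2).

Step 0: x=[3.0000 11.0000 15.0000] v=[0.0000 0.0000 -2.0000]
Step 1: x=[3.8000 10.3600 14.7600] v=[4.0000 -3.2000 -1.2000]
Step 2: x=[5.0416 9.3744 14.6160] v=[6.2080 -4.9280 -0.7200]
Step 3: x=[6.1698 8.5342 14.4333] v=[5.6410 -4.2010 -0.9133]

Answer: 6.1698 8.5342 14.4333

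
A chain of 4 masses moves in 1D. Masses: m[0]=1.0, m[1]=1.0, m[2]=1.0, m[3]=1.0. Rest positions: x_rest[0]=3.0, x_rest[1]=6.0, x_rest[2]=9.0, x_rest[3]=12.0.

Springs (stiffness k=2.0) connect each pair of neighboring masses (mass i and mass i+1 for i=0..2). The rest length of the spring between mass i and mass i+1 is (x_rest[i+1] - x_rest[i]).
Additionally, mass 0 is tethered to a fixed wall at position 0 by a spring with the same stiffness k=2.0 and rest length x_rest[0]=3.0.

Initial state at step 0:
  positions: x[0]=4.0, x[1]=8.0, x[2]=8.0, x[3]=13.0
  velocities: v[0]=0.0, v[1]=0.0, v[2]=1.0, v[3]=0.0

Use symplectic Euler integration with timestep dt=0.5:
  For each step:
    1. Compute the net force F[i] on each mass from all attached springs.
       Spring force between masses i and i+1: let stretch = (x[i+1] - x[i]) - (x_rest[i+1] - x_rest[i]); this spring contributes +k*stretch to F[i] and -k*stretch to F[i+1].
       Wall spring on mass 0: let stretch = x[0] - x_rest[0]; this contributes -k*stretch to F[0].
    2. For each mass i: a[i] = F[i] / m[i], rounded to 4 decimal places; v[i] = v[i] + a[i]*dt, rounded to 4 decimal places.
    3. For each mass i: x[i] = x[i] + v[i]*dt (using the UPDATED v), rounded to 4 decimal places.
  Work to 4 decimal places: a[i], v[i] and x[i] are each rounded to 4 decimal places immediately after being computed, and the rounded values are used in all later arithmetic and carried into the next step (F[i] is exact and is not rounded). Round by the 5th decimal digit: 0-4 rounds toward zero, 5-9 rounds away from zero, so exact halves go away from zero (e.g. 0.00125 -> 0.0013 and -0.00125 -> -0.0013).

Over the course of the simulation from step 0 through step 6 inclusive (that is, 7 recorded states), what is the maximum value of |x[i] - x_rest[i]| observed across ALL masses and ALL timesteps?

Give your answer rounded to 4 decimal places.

Answer: 3.0000

Derivation:
Step 0: x=[4.0000 8.0000 8.0000 13.0000] v=[0.0000 0.0000 1.0000 0.0000]
Step 1: x=[4.0000 6.0000 11.0000 12.0000] v=[0.0000 -4.0000 6.0000 -2.0000]
Step 2: x=[3.0000 5.5000 12.0000 12.0000] v=[-2.0000 -1.0000 2.0000 0.0000]
Step 3: x=[1.7500 7.0000 9.7500 13.5000] v=[-2.5000 3.0000 -4.5000 3.0000]
Step 4: x=[2.2500 7.2500 8.0000 14.6250] v=[1.0000 0.5000 -3.5000 2.2500]
Step 5: x=[4.1250 5.3750 9.1875 13.9375] v=[3.7500 -3.7500 2.3750 -1.3750]
Step 6: x=[4.5625 4.7813 10.8438 12.3750] v=[0.8750 -1.1875 3.3125 -3.1250]
Max displacement = 3.0000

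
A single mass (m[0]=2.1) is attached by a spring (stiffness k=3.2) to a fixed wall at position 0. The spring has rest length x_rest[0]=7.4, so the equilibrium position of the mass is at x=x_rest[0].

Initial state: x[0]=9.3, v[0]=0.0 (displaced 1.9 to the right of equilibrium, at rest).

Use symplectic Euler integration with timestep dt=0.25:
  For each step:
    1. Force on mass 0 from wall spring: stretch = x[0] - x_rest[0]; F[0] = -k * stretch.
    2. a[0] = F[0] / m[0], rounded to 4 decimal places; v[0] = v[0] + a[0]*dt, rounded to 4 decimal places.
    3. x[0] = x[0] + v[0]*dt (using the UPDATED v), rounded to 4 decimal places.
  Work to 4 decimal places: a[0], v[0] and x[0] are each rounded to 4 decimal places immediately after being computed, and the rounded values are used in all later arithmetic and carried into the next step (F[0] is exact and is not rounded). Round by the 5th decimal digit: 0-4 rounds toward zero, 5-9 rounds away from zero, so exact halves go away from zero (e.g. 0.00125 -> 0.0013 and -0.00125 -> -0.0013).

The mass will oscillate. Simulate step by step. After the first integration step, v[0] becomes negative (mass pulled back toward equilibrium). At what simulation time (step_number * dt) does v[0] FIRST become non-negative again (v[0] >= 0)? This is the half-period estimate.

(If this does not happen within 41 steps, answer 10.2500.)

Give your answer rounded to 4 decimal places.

Answer: 2.7500

Derivation:
Step 0: x=[9.3000] v=[0.0000]
Step 1: x=[9.1191] v=[-0.7238]
Step 2: x=[8.7744] v=[-1.3787]
Step 3: x=[8.2988] v=[-1.9023]
Step 4: x=[7.7376] v=[-2.2447]
Step 5: x=[7.1443] v=[-2.3733]
Step 6: x=[6.5753] v=[-2.2759]
Step 7: x=[6.0849] v=[-1.9617]
Step 8: x=[5.7197] v=[-1.4607]
Step 9: x=[5.5146] v=[-0.8206]
Step 10: x=[5.4890] v=[-0.1024]
Step 11: x=[5.6454] v=[0.6256]
First v>=0 after going negative at step 11, time=2.7500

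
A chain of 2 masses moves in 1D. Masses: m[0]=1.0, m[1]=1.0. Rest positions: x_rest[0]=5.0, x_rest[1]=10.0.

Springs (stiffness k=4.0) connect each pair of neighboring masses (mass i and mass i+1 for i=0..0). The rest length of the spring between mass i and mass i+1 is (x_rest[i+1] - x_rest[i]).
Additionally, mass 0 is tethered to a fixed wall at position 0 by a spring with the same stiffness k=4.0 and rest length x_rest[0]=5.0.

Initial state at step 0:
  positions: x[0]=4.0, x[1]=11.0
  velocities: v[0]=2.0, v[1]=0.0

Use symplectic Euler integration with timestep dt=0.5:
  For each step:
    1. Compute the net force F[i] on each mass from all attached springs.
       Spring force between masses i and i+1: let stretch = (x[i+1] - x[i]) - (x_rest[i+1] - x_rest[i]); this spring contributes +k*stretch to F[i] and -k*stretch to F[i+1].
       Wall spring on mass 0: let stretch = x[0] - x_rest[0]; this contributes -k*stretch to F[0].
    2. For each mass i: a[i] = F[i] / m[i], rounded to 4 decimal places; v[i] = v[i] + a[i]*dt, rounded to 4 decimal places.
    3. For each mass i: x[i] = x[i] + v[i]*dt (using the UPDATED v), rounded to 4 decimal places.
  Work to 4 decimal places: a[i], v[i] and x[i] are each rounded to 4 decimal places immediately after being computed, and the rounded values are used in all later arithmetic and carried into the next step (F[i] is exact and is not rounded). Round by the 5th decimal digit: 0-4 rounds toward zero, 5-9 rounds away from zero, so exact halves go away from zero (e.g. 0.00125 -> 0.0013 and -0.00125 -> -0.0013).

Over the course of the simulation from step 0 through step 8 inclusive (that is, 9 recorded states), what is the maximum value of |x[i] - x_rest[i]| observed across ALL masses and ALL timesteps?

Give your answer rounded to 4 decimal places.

Answer: 3.0000

Derivation:
Step 0: x=[4.0000 11.0000] v=[2.0000 0.0000]
Step 1: x=[8.0000 9.0000] v=[8.0000 -4.0000]
Step 2: x=[5.0000 11.0000] v=[-6.0000 4.0000]
Step 3: x=[3.0000 12.0000] v=[-4.0000 2.0000]
Step 4: x=[7.0000 9.0000] v=[8.0000 -6.0000]
Step 5: x=[6.0000 9.0000] v=[-2.0000 0.0000]
Step 6: x=[2.0000 11.0000] v=[-8.0000 4.0000]
Step 7: x=[5.0000 9.0000] v=[6.0000 -4.0000]
Step 8: x=[7.0000 8.0000] v=[4.0000 -2.0000]
Max displacement = 3.0000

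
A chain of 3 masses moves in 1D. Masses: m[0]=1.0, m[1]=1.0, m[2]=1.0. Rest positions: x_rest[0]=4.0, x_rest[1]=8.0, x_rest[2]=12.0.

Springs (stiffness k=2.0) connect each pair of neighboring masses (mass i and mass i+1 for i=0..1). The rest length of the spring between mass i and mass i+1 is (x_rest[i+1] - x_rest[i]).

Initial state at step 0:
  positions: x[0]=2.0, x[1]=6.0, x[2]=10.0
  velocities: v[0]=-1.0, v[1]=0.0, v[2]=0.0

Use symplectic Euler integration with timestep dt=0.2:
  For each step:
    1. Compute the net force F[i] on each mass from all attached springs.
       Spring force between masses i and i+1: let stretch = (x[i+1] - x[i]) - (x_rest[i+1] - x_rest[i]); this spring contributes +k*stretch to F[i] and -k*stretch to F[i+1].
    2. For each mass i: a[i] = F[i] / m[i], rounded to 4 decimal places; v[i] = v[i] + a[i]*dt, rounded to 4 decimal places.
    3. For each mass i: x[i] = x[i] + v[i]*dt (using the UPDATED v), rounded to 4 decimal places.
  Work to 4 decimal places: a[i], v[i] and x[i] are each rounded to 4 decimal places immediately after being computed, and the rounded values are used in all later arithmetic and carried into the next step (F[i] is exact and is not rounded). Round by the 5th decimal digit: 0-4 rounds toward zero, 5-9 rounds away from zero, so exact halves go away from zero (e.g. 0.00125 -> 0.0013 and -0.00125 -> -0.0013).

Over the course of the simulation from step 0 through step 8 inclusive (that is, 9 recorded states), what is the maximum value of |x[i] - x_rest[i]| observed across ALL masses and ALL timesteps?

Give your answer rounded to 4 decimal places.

Step 0: x=[2.0000 6.0000 10.0000] v=[-1.0000 0.0000 0.0000]
Step 1: x=[1.8000 6.0000 10.0000] v=[-1.0000 0.0000 0.0000]
Step 2: x=[1.6160 5.9840 10.0000] v=[-0.9200 -0.0800 0.0000]
Step 3: x=[1.4614 5.9398 9.9987] v=[-0.7728 -0.2208 -0.0064]
Step 4: x=[1.3451 5.8621 9.9927] v=[-0.5814 -0.3886 -0.0300]
Step 5: x=[1.2702 5.7535 9.9763] v=[-0.3746 -0.5432 -0.0822]
Step 6: x=[1.2339 5.6240 9.9420] v=[-0.1813 -0.6474 -0.1713]
Step 7: x=[1.2288 5.4888 9.8823] v=[-0.0253 -0.6762 -0.2985]
Step 8: x=[1.2445 5.3642 9.7911] v=[0.0787 -0.6228 -0.4559]
Max displacement = 2.7712

Answer: 2.7712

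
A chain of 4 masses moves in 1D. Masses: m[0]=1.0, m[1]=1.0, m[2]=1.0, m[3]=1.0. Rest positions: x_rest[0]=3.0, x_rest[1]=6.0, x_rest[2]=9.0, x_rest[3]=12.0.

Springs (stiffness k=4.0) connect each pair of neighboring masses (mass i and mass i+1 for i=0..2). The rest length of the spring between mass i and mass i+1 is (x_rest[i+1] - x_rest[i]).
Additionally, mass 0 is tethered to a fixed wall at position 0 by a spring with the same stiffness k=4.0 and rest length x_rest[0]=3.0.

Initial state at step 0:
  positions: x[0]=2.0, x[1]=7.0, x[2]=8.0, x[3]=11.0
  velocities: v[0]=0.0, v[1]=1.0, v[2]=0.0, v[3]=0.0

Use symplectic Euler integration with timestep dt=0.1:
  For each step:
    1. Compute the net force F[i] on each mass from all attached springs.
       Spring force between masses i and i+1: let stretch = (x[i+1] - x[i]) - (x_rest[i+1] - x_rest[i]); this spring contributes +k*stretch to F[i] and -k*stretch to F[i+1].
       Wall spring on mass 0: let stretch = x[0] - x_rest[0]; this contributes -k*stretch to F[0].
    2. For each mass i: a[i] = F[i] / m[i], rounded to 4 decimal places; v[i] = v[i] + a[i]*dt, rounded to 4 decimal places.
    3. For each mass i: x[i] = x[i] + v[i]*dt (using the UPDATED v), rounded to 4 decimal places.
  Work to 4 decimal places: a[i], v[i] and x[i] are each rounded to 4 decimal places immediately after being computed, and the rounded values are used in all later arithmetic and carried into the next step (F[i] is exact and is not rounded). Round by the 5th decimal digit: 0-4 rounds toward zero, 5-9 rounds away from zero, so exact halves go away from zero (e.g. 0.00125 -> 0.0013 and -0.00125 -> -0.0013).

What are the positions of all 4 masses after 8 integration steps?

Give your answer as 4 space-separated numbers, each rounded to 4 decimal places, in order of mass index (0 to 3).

Step 0: x=[2.0000 7.0000 8.0000 11.0000] v=[0.0000 1.0000 0.0000 0.0000]
Step 1: x=[2.1200 6.9400 8.0800 11.0000] v=[1.2000 -0.6000 0.8000 0.0000]
Step 2: x=[2.3480 6.7328 8.2312 11.0032] v=[2.2800 -2.0720 1.5120 0.0320]
Step 3: x=[2.6575 6.4101 8.4333 11.0155] v=[3.0947 -3.2266 2.0214 0.1232]
Step 4: x=[3.0108 6.0183 8.6578 11.0445] v=[3.5327 -3.9184 2.2450 0.2903]
Step 5: x=[3.3639 5.6117 8.8722 11.0981] v=[3.5314 -4.0656 2.1439 0.5356]
Step 6: x=[3.6724 5.2457 9.0452 11.1826] v=[3.0850 -3.6605 1.7301 0.8452]
Step 7: x=[3.8969 4.9687 9.1517 11.3016] v=[2.2454 -2.7700 1.0653 1.1902]
Step 8: x=[4.0084 4.8162 9.1769 11.4546] v=[1.1154 -1.5255 0.2521 1.5302]

Answer: 4.0084 4.8162 9.1769 11.4546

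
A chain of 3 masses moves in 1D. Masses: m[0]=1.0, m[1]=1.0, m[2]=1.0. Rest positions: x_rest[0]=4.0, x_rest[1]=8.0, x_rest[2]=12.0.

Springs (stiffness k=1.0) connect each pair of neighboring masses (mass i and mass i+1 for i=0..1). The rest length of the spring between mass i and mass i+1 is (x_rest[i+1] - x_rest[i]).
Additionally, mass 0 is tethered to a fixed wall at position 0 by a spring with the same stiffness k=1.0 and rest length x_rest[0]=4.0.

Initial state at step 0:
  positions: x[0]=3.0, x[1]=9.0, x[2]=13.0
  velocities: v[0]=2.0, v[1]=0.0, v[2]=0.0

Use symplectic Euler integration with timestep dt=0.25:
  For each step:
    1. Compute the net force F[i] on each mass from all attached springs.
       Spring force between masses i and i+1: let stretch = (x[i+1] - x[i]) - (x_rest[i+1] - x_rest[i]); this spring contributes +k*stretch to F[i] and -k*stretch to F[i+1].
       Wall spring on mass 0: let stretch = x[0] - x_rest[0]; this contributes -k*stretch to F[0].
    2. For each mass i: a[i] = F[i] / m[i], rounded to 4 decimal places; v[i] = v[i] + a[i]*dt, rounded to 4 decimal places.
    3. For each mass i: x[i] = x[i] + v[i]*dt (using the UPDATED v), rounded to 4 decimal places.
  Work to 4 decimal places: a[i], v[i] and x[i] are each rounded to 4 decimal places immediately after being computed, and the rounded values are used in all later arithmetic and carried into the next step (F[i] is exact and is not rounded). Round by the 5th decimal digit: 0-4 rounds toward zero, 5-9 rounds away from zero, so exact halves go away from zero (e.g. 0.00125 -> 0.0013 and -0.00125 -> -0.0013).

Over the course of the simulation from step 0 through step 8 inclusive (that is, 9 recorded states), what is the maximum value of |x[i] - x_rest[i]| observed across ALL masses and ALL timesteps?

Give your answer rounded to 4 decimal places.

Answer: 2.4769

Derivation:
Step 0: x=[3.0000 9.0000 13.0000] v=[2.0000 0.0000 0.0000]
Step 1: x=[3.6875 8.8750 13.0000] v=[2.7500 -0.5000 0.0000]
Step 2: x=[4.4688 8.6836 12.9922] v=[3.1250 -0.7656 -0.0313]
Step 3: x=[5.2342 8.4981 12.9651] v=[3.0615 -0.7422 -0.1085]
Step 4: x=[5.8764 8.3878 12.9088] v=[2.5689 -0.4414 -0.2253]
Step 5: x=[6.3083 8.4031 12.8199] v=[1.7277 0.0610 -0.3556]
Step 6: x=[6.4769 8.5635 12.7050] v=[0.6743 0.6415 -0.4598]
Step 7: x=[6.3711 8.8523 12.5812] v=[-0.4233 1.1552 -0.4952]
Step 8: x=[6.0222 9.2191 12.4744] v=[-1.3958 1.4671 -0.4274]
Max displacement = 2.4769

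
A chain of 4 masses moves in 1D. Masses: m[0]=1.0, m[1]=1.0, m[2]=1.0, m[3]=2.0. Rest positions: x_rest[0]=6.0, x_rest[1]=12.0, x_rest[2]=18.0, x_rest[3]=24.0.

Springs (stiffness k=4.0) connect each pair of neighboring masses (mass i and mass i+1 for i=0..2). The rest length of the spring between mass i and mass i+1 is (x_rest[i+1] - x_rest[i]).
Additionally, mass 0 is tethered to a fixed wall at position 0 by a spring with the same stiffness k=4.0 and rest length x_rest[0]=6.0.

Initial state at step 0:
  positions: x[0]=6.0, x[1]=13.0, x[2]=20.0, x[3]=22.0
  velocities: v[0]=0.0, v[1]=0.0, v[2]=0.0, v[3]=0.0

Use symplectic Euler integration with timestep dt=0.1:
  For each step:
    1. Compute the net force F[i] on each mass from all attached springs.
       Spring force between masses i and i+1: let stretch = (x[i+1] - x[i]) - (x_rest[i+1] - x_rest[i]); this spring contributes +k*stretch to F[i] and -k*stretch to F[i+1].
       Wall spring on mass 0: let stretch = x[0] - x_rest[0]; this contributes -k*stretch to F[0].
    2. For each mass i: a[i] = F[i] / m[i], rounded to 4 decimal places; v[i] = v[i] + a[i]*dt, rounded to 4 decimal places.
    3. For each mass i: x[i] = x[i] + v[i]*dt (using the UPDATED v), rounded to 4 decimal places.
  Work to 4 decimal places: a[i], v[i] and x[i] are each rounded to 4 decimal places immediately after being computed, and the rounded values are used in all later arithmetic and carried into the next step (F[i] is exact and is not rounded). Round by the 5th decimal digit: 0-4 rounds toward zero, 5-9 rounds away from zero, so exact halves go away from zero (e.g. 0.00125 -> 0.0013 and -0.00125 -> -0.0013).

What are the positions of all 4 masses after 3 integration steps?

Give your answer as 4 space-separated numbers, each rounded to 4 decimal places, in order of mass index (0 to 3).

Step 0: x=[6.0000 13.0000 20.0000 22.0000] v=[0.0000 0.0000 0.0000 0.0000]
Step 1: x=[6.0400 13.0000 19.8000 22.0800] v=[0.4000 0.0000 -2.0000 0.8000]
Step 2: x=[6.1168 12.9936 19.4192 22.2344] v=[0.7680 -0.0640 -3.8080 1.5440]
Step 3: x=[6.2240 12.9692 18.8940 22.4525] v=[1.0720 -0.2445 -5.2522 2.1810]

Answer: 6.2240 12.9692 18.8940 22.4525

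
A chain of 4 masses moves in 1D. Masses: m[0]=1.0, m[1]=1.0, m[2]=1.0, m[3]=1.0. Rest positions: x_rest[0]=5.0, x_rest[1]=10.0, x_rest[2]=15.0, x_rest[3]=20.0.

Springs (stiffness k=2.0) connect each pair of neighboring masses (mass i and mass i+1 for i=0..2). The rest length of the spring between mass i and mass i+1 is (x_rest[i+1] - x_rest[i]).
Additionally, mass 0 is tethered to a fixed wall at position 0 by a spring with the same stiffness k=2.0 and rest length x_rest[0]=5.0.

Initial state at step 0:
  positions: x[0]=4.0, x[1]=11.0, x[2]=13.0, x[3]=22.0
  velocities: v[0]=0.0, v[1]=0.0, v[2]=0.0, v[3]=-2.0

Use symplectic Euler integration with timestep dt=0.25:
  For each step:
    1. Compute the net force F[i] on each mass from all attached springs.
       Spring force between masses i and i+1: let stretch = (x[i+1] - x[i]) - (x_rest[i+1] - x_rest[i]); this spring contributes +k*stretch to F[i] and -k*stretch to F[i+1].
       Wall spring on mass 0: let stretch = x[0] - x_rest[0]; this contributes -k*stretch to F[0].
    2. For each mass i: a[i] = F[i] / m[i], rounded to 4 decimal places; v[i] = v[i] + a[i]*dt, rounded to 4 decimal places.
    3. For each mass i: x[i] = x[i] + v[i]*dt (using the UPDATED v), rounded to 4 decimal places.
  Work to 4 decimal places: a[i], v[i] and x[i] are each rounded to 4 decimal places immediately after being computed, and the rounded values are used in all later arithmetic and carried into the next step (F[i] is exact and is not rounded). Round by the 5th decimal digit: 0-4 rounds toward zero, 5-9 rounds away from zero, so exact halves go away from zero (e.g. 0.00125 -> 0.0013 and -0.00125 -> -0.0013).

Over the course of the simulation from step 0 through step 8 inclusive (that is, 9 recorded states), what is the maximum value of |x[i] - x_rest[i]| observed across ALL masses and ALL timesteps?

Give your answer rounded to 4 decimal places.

Answer: 2.8807

Derivation:
Step 0: x=[4.0000 11.0000 13.0000 22.0000] v=[0.0000 0.0000 0.0000 -2.0000]
Step 1: x=[4.3750 10.3750 13.8750 21.0000] v=[1.5000 -2.5000 3.5000 -4.0000]
Step 2: x=[4.9531 9.4375 15.2031 19.7344] v=[2.3125 -3.7500 5.3125 -5.0625]
Step 3: x=[5.4727 8.6602 16.3770 18.5274] v=[2.0782 -3.1094 4.6954 -4.8282]
Step 4: x=[5.7066 8.4490 16.8551 17.6766] v=[0.9356 -0.8448 1.9122 -3.4034]
Step 5: x=[5.5700 8.9458 16.3851 17.3481] v=[-0.5465 1.9871 -1.8801 -1.3142]
Step 6: x=[5.1591 9.9505 15.1055 17.5242] v=[-1.6436 4.0189 -5.1183 0.7043]
Step 7: x=[4.7022 11.0007 13.4839 18.0230] v=[-1.8275 4.2007 -6.4865 1.9950]
Step 8: x=[4.4449 11.5740 12.1193 18.5794] v=[-1.0294 2.2931 -5.4586 2.2255]
Max displacement = 2.8807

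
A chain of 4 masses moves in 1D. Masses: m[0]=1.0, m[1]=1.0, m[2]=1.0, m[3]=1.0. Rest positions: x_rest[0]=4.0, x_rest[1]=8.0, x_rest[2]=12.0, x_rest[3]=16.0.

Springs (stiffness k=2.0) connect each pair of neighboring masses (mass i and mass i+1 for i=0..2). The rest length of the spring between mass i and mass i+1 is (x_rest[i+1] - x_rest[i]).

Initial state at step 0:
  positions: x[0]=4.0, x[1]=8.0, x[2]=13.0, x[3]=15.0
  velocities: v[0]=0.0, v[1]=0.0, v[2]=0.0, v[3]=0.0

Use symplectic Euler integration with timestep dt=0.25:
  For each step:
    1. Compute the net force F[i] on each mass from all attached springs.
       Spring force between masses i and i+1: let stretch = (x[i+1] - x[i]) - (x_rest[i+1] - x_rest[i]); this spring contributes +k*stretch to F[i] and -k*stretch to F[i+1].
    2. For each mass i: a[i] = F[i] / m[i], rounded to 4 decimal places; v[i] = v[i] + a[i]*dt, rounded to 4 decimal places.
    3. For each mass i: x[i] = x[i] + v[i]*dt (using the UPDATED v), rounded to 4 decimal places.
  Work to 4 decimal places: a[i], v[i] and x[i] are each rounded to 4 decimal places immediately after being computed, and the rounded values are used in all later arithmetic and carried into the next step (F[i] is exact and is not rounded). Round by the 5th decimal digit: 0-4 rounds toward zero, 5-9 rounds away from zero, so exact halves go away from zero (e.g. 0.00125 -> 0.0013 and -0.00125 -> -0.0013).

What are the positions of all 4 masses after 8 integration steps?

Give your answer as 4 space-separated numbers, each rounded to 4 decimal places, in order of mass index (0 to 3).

Answer: 4.2541 7.2035 12.3787 16.1644

Derivation:
Step 0: x=[4.0000 8.0000 13.0000 15.0000] v=[0.0000 0.0000 0.0000 0.0000]
Step 1: x=[4.0000 8.1250 12.6250 15.2500] v=[0.0000 0.5000 -1.5000 1.0000]
Step 2: x=[4.0156 8.2969 12.0156 15.6719] v=[0.0625 0.6875 -2.4375 1.6875]
Step 3: x=[4.0664 8.3985 11.3984 16.1368] v=[0.2032 0.4062 -2.4687 1.8594]
Step 4: x=[4.1587 8.3335 10.9985 16.5094] v=[0.3693 -0.2599 -1.5995 1.4902]
Step 5: x=[4.2729 8.0798 10.9544 16.6931] v=[0.4567 -1.0148 -0.1766 0.7348]
Step 6: x=[4.3630 7.7096 11.2683 16.6595] v=[0.3602 -1.4810 1.2555 -0.1346]
Step 7: x=[4.3714 7.3659 11.8113 16.4520] v=[0.0335 -1.3750 2.1718 -0.8302]
Step 8: x=[4.2541 7.2035 12.3787 16.1644] v=[-0.4693 -0.6496 2.2695 -1.1506]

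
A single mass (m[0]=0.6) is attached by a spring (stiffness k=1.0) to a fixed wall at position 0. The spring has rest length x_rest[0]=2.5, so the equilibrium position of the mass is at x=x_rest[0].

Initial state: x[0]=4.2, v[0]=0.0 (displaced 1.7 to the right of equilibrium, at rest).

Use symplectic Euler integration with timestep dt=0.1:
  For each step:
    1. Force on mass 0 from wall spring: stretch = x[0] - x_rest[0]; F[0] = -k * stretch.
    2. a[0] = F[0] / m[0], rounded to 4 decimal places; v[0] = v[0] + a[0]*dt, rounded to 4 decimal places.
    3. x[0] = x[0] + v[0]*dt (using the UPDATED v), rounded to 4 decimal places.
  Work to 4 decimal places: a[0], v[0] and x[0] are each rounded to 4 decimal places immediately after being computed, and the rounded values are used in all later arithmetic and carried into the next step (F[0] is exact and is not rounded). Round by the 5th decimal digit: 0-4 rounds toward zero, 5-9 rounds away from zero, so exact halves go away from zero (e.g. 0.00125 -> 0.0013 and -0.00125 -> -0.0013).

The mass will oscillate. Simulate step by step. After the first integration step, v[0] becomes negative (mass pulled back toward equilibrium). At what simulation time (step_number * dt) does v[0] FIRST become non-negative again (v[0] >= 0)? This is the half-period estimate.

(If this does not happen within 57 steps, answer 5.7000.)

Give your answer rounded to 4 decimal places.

Step 0: x=[4.2000] v=[0.0000]
Step 1: x=[4.1717] v=[-0.2833]
Step 2: x=[4.1155] v=[-0.5619]
Step 3: x=[4.0324] v=[-0.8312]
Step 4: x=[3.9237] v=[-1.0866]
Step 5: x=[3.7913] v=[-1.3239]
Step 6: x=[3.6374] v=[-1.5391]
Step 7: x=[3.4645] v=[-1.7287]
Step 8: x=[3.2756] v=[-1.8895]
Step 9: x=[3.0737] v=[-2.0188]
Step 10: x=[2.8623] v=[-2.1144]
Step 11: x=[2.6448] v=[-2.1748]
Step 12: x=[2.4249] v=[-2.1989]
Step 13: x=[2.2063] v=[-2.1864]
Step 14: x=[1.9926] v=[-2.1375]
Step 15: x=[1.7873] v=[-2.0529]
Step 16: x=[1.5939] v=[-1.9341]
Step 17: x=[1.4156] v=[-1.7831]
Step 18: x=[1.2554] v=[-1.6024]
Step 19: x=[1.1159] v=[-1.3950]
Step 20: x=[0.9995] v=[-1.1643]
Step 21: x=[0.9081] v=[-0.9142]
Step 22: x=[0.8432] v=[-0.6489]
Step 23: x=[0.8059] v=[-0.3728]
Step 24: x=[0.7969] v=[-0.0905]
Step 25: x=[0.8162] v=[0.1934]
First v>=0 after going negative at step 25, time=2.5000

Answer: 2.5000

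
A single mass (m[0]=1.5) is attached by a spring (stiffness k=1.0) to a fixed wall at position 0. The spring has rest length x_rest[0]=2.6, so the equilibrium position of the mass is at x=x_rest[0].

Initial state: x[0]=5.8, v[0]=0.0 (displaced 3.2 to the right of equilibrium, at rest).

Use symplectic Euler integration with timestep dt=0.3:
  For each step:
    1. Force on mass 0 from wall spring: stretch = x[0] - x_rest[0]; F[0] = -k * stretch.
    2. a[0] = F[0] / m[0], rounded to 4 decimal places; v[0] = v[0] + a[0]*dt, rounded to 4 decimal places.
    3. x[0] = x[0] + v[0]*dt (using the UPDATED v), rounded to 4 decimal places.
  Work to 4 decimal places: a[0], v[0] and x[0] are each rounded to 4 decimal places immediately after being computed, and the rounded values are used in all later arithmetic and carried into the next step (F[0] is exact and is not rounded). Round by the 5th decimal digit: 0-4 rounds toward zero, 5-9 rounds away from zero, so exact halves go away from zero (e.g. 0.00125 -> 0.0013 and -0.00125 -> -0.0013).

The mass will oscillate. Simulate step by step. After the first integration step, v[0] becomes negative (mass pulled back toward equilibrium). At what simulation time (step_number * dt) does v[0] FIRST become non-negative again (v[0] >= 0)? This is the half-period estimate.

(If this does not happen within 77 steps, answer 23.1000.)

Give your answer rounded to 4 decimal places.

Answer: 3.9000

Derivation:
Step 0: x=[5.8000] v=[0.0000]
Step 1: x=[5.6080] v=[-0.6400]
Step 2: x=[5.2355] v=[-1.2416]
Step 3: x=[4.7049] v=[-1.7687]
Step 4: x=[4.0480] v=[-2.1897]
Step 5: x=[3.3042] v=[-2.4793]
Step 6: x=[2.5181] v=[-2.6202]
Step 7: x=[1.7370] v=[-2.6038]
Step 8: x=[1.0076] v=[-2.4312]
Step 9: x=[0.3738] v=[-2.1127]
Step 10: x=[-0.1265] v=[-1.6675]
Step 11: x=[-0.4632] v=[-1.1222]
Step 12: x=[-0.6161] v=[-0.5096]
Step 13: x=[-0.5760] v=[0.1336]
First v>=0 after going negative at step 13, time=3.9000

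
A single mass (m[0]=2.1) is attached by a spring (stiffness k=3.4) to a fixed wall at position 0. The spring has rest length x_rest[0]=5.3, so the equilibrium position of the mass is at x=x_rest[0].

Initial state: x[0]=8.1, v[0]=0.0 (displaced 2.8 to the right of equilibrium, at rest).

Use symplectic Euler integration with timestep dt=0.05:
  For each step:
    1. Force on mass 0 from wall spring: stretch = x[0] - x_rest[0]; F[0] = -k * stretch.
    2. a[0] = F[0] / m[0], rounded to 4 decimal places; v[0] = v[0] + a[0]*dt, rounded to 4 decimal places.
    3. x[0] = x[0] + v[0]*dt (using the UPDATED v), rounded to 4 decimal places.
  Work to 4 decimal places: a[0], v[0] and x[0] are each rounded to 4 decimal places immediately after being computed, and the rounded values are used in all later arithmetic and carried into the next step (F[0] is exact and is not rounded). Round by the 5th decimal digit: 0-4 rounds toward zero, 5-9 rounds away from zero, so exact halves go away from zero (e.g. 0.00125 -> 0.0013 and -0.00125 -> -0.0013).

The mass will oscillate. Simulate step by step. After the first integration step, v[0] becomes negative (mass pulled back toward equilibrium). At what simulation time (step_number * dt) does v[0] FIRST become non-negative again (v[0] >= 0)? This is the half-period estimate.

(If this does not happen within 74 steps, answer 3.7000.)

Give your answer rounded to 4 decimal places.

Step 0: x=[8.1000] v=[0.0000]
Step 1: x=[8.0887] v=[-0.2267]
Step 2: x=[8.0661] v=[-0.4525]
Step 3: x=[8.0323] v=[-0.6764]
Step 4: x=[7.9874] v=[-0.8976]
Step 5: x=[7.9316] v=[-1.1152]
Step 6: x=[7.8652] v=[-1.3282]
Step 7: x=[7.7884] v=[-1.5359]
Step 8: x=[7.7015] v=[-1.7373]
Step 9: x=[7.6049] v=[-1.9317]
Step 10: x=[7.4990] v=[-2.1183]
Step 11: x=[7.3842] v=[-2.2963]
Step 12: x=[7.2610] v=[-2.4650]
Step 13: x=[7.1298] v=[-2.6238]
Step 14: x=[6.9912] v=[-2.7719]
Step 15: x=[6.8458] v=[-2.9088]
Step 16: x=[6.6941] v=[-3.0339]
Step 17: x=[6.5368] v=[-3.1468]
Step 18: x=[6.3745] v=[-3.2469]
Step 19: x=[6.2078] v=[-3.3339]
Step 20: x=[6.0374] v=[-3.4074]
Step 21: x=[5.8640] v=[-3.4671]
Step 22: x=[5.6884] v=[-3.5128]
Step 23: x=[5.5112] v=[-3.5442]
Step 24: x=[5.3331] v=[-3.5613]
Step 25: x=[5.1549] v=[-3.5640]
Step 26: x=[4.9773] v=[-3.5523]
Step 27: x=[4.8010] v=[-3.5262]
Step 28: x=[4.6267] v=[-3.4858]
Step 29: x=[4.4551] v=[-3.4313]
Step 30: x=[4.2870] v=[-3.3629]
Step 31: x=[4.1230] v=[-3.2809]
Step 32: x=[3.9637] v=[-3.1856]
Step 33: x=[3.8098] v=[-3.0774]
Step 34: x=[3.6620] v=[-2.9568]
Step 35: x=[3.5208] v=[-2.8242]
Step 36: x=[3.3868] v=[-2.6802]
Step 37: x=[3.2605] v=[-2.5253]
Step 38: x=[3.1425] v=[-2.3602]
Step 39: x=[3.0332] v=[-2.1855]
Step 40: x=[2.9331] v=[-2.0020]
Step 41: x=[2.8426] v=[-1.8104]
Step 42: x=[2.7620] v=[-1.6115]
Step 43: x=[2.6917] v=[-1.4060]
Step 44: x=[2.6320] v=[-1.1949]
Step 45: x=[2.5831] v=[-0.9789]
Step 46: x=[2.5452] v=[-0.7590]
Step 47: x=[2.5184] v=[-0.5360]
Step 48: x=[2.5029] v=[-0.3108]
Step 49: x=[2.4987] v=[-0.0844]
Step 50: x=[2.5058] v=[0.1424]
First v>=0 after going negative at step 50, time=2.5000

Answer: 2.5000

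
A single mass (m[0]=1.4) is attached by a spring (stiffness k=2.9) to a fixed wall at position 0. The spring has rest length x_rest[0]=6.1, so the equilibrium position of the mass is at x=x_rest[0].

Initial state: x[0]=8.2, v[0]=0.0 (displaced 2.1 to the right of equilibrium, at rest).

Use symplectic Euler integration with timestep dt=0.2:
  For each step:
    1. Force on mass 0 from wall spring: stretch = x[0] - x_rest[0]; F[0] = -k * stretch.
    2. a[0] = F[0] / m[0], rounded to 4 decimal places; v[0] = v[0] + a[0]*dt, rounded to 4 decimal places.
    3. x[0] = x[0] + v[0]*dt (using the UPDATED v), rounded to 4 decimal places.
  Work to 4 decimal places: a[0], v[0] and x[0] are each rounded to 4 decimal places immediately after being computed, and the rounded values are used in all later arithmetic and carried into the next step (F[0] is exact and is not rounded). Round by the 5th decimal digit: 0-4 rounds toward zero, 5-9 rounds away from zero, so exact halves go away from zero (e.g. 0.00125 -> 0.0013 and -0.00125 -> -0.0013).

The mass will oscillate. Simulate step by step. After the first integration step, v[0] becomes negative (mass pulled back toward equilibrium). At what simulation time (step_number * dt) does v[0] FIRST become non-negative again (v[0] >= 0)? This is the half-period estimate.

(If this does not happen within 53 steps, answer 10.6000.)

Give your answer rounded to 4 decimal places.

Step 0: x=[8.2000] v=[0.0000]
Step 1: x=[8.0260] v=[-0.8700]
Step 2: x=[7.6924] v=[-1.6679]
Step 3: x=[7.2269] v=[-2.3276]
Step 4: x=[6.6680] v=[-2.7945]
Step 5: x=[6.0620] v=[-3.0298]
Step 6: x=[5.4592] v=[-3.0141]
Step 7: x=[4.9095] v=[-2.7486]
Step 8: x=[4.4584] v=[-2.2554]
Step 9: x=[4.1433] v=[-1.5753]
Step 10: x=[3.9904] v=[-0.7647]
Step 11: x=[4.0123] v=[0.1093]
First v>=0 after going negative at step 11, time=2.2000

Answer: 2.2000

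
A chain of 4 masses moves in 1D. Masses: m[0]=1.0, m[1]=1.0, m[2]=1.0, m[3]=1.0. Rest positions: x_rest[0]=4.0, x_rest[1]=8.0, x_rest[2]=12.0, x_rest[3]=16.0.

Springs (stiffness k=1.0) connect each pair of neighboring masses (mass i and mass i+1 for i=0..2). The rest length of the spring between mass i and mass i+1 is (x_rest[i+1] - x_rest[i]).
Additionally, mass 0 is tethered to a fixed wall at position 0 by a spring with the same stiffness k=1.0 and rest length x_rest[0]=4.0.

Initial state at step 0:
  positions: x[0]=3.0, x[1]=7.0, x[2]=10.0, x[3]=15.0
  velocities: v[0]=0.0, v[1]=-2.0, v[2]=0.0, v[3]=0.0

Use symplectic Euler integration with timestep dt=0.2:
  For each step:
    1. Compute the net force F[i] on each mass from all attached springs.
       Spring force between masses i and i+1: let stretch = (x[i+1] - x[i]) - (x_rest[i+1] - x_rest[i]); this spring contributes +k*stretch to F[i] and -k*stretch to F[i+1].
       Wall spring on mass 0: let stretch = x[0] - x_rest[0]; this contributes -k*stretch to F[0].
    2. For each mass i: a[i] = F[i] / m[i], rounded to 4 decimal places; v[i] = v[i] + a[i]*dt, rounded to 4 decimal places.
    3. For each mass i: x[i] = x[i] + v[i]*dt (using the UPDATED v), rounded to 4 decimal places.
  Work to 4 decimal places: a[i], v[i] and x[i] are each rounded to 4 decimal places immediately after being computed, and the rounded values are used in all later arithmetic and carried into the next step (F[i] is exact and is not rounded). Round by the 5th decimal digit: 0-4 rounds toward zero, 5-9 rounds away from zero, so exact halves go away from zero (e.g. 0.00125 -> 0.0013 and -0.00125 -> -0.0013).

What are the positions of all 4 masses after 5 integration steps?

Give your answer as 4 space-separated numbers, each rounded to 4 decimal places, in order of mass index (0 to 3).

Step 0: x=[3.0000 7.0000 10.0000 15.0000] v=[0.0000 -2.0000 0.0000 0.0000]
Step 1: x=[3.0400 6.5600 10.0800 14.9600] v=[0.2000 -2.2000 0.4000 -0.2000]
Step 2: x=[3.0992 6.1200 10.2144 14.8848] v=[0.2960 -2.2000 0.6720 -0.3760]
Step 3: x=[3.1553 5.7229 10.3718 14.7828] v=[0.2803 -1.9853 0.7872 -0.5101]
Step 4: x=[3.1879 5.4091 10.5197 14.6643] v=[0.1628 -1.5690 0.7396 -0.5923]
Step 5: x=[3.1818 5.2109 10.6290 14.5401] v=[-0.0305 -0.9911 0.5464 -0.6212]

Answer: 3.1818 5.2109 10.6290 14.5401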